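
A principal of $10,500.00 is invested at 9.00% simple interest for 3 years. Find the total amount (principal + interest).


Total amount formula: A = P(1 + rt) = P + P·r·t
Interest: I = P × r × t = $10,500.00 × 0.09 × 3 = $2,835.00
A = P + I = $10,500.00 + $2,835.00 = $13,335.00

A = P + I = P(1 + rt) = $13,335.00


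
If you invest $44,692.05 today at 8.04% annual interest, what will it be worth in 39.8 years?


Future value formula: FV = PV × (1 + r)^t
FV = $44,692.05 × (1 + 0.0804)^39.8
FV = $44,692.05 × 21.710314
FV = $970,278.44

FV = PV × (1 + r)^t = $970,278.44


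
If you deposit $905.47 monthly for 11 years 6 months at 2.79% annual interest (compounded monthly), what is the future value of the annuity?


Future value of an ordinary annuity: FV = PMT × ((1 + r)^n − 1) / r
Monthly rate r = 0.0279/12 = 0.002325, n = 138
FV = $905.47 × ((1 + 0.0279/12)^138 − 1) / (0.0279/12)
FV = $905.47 × 162.488440
FV = $147,128.41

FV = PMT × ((1+r)^n - 1)/r = $147,128.41


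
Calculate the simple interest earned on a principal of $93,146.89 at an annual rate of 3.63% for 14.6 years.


Simple interest formula: I = P × r × t
I = $93,146.89 × 0.0363 × 14.6
I = $49,365.99

I = P × r × t = $49,365.99


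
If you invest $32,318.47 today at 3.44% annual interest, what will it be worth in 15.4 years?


Future value formula: FV = PV × (1 + r)^t
FV = $32,318.47 × (1 + 0.0344)^15.4
FV = $32,318.47 × 1.6834611
FV = $54,406.89

FV = PV × (1 + r)^t = $54,406.89


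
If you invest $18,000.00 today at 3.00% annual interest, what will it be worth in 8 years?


Future value formula: FV = PV × (1 + r)^t
FV = $18,000.00 × (1 + 0.03)^8
FV = $18,000.00 × 1.266770
FV = $22,801.86

FV = PV × (1 + r)^t = $22,801.86


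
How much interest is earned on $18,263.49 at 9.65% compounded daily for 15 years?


Compound interest earned = final amount − principal.
A = P(1 + r/n)^(nt) = $18,263.49 × (1 + 0.0965/365)^(365 × 15) = $77,650.09
Interest = A − P = $77,650.09 − $18,263.49 = $59,386.60

Interest = A - P = $59,386.60


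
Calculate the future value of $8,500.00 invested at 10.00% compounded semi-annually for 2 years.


Compound interest formula: A = P(1 + r/n)^(nt)
A = $8,500.00 × (1 + 0.1/2)^(2 × 2)
Growth factor: (1 + 0.1/2)^4 = 1.215506
A = $8,500.00 × 1.215506
A = $10,331.80

A = P(1 + r/n)^(nt) = $10,331.80


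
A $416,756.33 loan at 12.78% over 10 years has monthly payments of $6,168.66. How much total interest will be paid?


Total paid over the life of the loan = PMT × n.
Total paid = $6,168.66 × 120 = $740,239.20
Total interest = total paid − principal = $740,239.20 − $416,756.33 = $323,482.87

Total interest = (PMT × n) - PV = $323,482.87


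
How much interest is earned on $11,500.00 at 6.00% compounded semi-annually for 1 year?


Compound interest earned = final amount − principal.
A = P(1 + r/n)^(nt) = $11,500.00 × (1 + 0.06/2)^(2 × 1) = $12,200.35
Interest = A − P = $12,200.35 − $11,500.00 = $700.35

Interest = A - P = $700.35


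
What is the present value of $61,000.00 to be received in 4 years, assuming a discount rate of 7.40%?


Present value formula: PV = FV / (1 + r)^t
PV = $61,000.00 / (1 + 0.074)^4
PV = $61,000.00 / 1.3305069
PV = $45,847.19

PV = FV / (1 + r)^t = $45,847.19


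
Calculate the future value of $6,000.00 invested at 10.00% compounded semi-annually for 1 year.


Compound interest formula: A = P(1 + r/n)^(nt)
A = $6,000.00 × (1 + 0.1/2)^(2 × 1)
Growth factor: (1 + 0.1/2)^2 = 1.102500
A = $6,000.00 × 1.102500
A = $6,615.00

A = P(1 + r/n)^(nt) = $6,615.00


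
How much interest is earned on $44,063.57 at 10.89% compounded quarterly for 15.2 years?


Compound interest earned = final amount − principal.
A = P(1 + r/n)^(nt) = $44,063.57 × (1 + 0.1089/4)^(4 × 15.2) = $225,604.09
Interest = A − P = $225,604.09 − $44,063.57 = $181,540.52

Interest = A - P = $181,540.52


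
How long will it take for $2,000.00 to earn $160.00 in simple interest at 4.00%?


Rearrange the simple interest formula for t:
I = P × r × t  ⇒  t = I / (P × r)
t = $160.00 / ($2,000.00 × 0.04)
t = 2

t = I/(P×r) = 2 years


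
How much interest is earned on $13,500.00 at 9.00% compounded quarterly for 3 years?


Compound interest earned = final amount − principal.
A = P(1 + r/n)^(nt) = $13,500.00 × (1 + 0.09/4)^(4 × 3) = $17,631.67
Interest = A − P = $17,631.67 − $13,500.00 = $4,131.67

Interest = A - P = $4,131.67


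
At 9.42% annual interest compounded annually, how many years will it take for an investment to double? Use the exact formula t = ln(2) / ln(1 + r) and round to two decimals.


Doubling condition: (1 + r)^t = 2
Take ln of both sides: t × ln(1 + r) = ln(2)
t = ln(2) / ln(1 + r)
t = 0.693147 / 0.090024
t = 7.70

t = ln(2) / ln(1 + r) = 7.70 years


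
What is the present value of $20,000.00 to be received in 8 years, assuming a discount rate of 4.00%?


Present value formula: PV = FV / (1 + r)^t
PV = $20,000.00 / (1 + 0.04)^8
PV = $20,000.00 / 1.368569
PV = $14,613.80

PV = FV / (1 + r)^t = $14,613.80


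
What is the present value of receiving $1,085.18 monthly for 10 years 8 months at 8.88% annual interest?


Present value of an ordinary annuity: PV = PMT × (1 − (1 + r)^(−n)) / r
Monthly rate r = 0.0888/12 = 0.0074, n = 128
PV = $1,085.18 × (1 − (1 + 0.0888/12)^(−128)) / (0.0888/12)
PV = $1,085.18 × 82.543203
PV = $89,574.23

PV = PMT × (1-(1+r)^(-n))/r = $89,574.23


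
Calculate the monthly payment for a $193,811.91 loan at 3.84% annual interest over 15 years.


Loan payment formula: PMT = PV × r / (1 − (1 + r)^(−n))
Monthly rate r = 0.0384/12 = 0.0032, n = 180 months
Denominator: 1 − (1 + 0.0384/12)^(−180) = 0.437340
PMT = $193,811.91 × (0.0384/12) / 0.437340
PMT = $1,418.11 per month

PMT = PV × r / (1-(1+r)^(-n)) = $1,418.11/month


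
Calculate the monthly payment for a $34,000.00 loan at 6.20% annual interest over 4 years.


Loan payment formula: PMT = PV × r / (1 − (1 + r)^(−n))
Monthly rate r = 0.062/12 ≈ 0.00516667, n = 48 months
Denominator: 1 − (1 + 0.062/12)^(−48) = 0.219142
PMT = $34,000.00 × (0.062/12) / 0.219142
PMT = $801.61 per month

PMT = PV × r / (1-(1+r)^(-n)) = $801.61/month


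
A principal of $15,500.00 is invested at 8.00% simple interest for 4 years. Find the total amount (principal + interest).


Total amount formula: A = P(1 + rt) = P + P·r·t
Interest: I = P × r × t = $15,500.00 × 0.08 × 4 = $4,960.00
A = P + I = $15,500.00 + $4,960.00 = $20,460.00

A = P + I = P(1 + rt) = $20,460.00


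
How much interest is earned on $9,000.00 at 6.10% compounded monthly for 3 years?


Compound interest earned = final amount − principal.
A = P(1 + r/n)^(nt) = $9,000.00 × (1 + 0.061/12)^(12 × 3) = $10,802.32
Interest = A − P = $10,802.32 − $9,000.00 = $1,802.32

Interest = A - P = $1,802.32


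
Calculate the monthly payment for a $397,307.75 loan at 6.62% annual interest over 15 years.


Loan payment formula: PMT = PV × r / (1 − (1 + r)^(−n))
Monthly rate r = 0.0662/12 ≈ 0.00551667, n = 180 months
Denominator: 1 − (1 + 0.0662/12)^(−180) = 0.628524
PMT = $397,307.75 × (0.0662/12) / 0.628524
PMT = $3,487.24 per month

PMT = PV × r / (1-(1+r)^(-n)) = $3,487.24/month


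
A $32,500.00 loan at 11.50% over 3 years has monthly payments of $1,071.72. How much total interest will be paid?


Total paid over the life of the loan = PMT × n.
Total paid = $1,071.72 × 36 = $38,581.92
Total interest = total paid − principal = $38,581.92 − $32,500.00 = $6,081.92

Total interest = (PMT × n) - PV = $6,081.92


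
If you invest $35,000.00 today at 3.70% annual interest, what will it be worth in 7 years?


Future value formula: FV = PV × (1 + r)^t
FV = $35,000.00 × (1 + 0.037)^7
FV = $35,000.00 × 1.2895889
FV = $45,135.61

FV = PV × (1 + r)^t = $45,135.61


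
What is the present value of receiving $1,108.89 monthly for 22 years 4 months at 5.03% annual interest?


Present value of an ordinary annuity: PV = PMT × (1 − (1 + r)^(−n)) / r
Monthly rate r = 0.0503/12 ≈ 0.00419167, n = 268
PV = $1,108.89 × (1 − (1 + 0.0503/12)^(−268)) / (0.0503/12)
PV = $1,108.89 × 160.807744
PV = $178,318.10

PV = PMT × (1-(1+r)^(-n))/r = $178,318.10


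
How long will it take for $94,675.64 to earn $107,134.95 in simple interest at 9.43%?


Rearrange the simple interest formula for t:
I = P × r × t  ⇒  t = I / (P × r)
t = $107,134.95 / ($94,675.64 × 0.0943)
t = 12

t = I/(P×r) = 12 years


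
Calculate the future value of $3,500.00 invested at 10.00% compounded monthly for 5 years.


Compound interest formula: A = P(1 + r/n)^(nt)
A = $3,500.00 × (1 + 0.1/12)^(12 × 5)
Growth factor: (1 + 0.1/12)^60 = 1.645309
A = $3,500.00 × 1.645309
A = $5,758.58

A = P(1 + r/n)^(nt) = $5,758.58


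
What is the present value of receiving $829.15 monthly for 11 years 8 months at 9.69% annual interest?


Present value of an ordinary annuity: PV = PMT × (1 − (1 + r)^(−n)) / r
Monthly rate r = 0.0969/12 = 0.008075, n = 140
PV = $829.15 × (1 − (1 + 0.0969/12)^(−140)) / (0.0969/12)
PV = $829.15 × 83.672949
PV = $69,377.43

PV = PMT × (1-(1+r)^(-n))/r = $69,377.43


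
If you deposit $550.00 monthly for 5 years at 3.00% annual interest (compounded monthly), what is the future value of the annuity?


Future value of an ordinary annuity: FV = PMT × ((1 + r)^n − 1) / r
Monthly rate r = 0.03/12 = 0.0025, n = 60
FV = $550.00 × ((1 + 0.03/12)^60 − 1) / (0.03/12)
FV = $550.00 × 64.646713
FV = $35,555.69

FV = PMT × ((1+r)^n - 1)/r = $35,555.69


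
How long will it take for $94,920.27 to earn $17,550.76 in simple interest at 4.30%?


Rearrange the simple interest formula for t:
I = P × r × t  ⇒  t = I / (P × r)
t = $17,550.76 / ($94,920.27 × 0.043)
t = 4.3

t = I/(P×r) = 4.3 years


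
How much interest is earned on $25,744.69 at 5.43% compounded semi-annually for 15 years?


Compound interest earned = final amount − principal.
A = P(1 + r/n)^(nt) = $25,744.69 × (1 + 0.0543/2)^(2 × 15) = $57,504.76
Interest = A − P = $57,504.76 − $25,744.69 = $31,760.07

Interest = A - P = $31,760.07


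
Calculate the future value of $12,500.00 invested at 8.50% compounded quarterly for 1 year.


Compound interest formula: A = P(1 + r/n)^(nt)
A = $12,500.00 × (1 + 0.085/4)^(4 × 1)
Growth factor: (1 + 0.085/4)^4 = 1.087748
A = $12,500.00 × 1.087748
A = $13,596.85

A = P(1 + r/n)^(nt) = $13,596.85


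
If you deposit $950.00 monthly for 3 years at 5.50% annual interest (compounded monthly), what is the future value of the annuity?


Future value of an ordinary annuity: FV = PMT × ((1 + r)^n − 1) / r
Monthly rate r = 0.055/12 ≈ 0.00458333, n = 36
FV = $950.00 × ((1 + 0.055/12)^36 − 1) / (0.055/12)
FV = $950.00 × 39.043331
FV = $37,091.16

FV = PMT × ((1+r)^n - 1)/r = $37,091.16


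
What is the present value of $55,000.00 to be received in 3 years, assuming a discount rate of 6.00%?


Present value formula: PV = FV / (1 + r)^t
PV = $55,000.00 / (1 + 0.06)^3
PV = $55,000.00 / 1.191016
PV = $46,179.06

PV = FV / (1 + r)^t = $46,179.06


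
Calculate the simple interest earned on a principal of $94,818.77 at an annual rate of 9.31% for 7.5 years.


Simple interest formula: I = P × r × t
I = $94,818.77 × 0.0931 × 7.5
I = $66,207.21

I = P × r × t = $66,207.21


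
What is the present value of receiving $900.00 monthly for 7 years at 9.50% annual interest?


Present value of an ordinary annuity: PV = PMT × (1 − (1 + r)^(−n)) / r
Monthly rate r = 0.095/12 ≈ 0.00791667, n = 84
PV = $900.00 × (1 − (1 + 0.095/12)^(−84)) / (0.095/12)
PV = $900.00 × 61.184601
PV = $55,066.14

PV = PMT × (1-(1+r)^(-n))/r = $55,066.14


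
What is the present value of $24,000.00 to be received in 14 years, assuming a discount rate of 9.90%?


Present value formula: PV = FV / (1 + r)^t
PV = $24,000.00 / (1 + 0.099)^14
PV = $24,000.00 / 3.749451
PV = $6,400.94

PV = FV / (1 + r)^t = $6,400.94


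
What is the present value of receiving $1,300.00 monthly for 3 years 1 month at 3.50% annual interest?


Present value of an ordinary annuity: PV = PMT × (1 − (1 + r)^(−n)) / r
Monthly rate r = 0.035/12 ≈ 0.00291667, n = 37
PV = $1,300.00 × (1 − (1 + 0.035/12)^(−37)) / (0.035/12)
PV = $1,300.00 × 35.025114
PV = $45,532.65

PV = PMT × (1-(1+r)^(-n))/r = $45,532.65


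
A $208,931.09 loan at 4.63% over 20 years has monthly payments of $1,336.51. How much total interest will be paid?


Total paid over the life of the loan = PMT × n.
Total paid = $1,336.51 × 240 = $320,762.40
Total interest = total paid − principal = $320,762.40 − $208,931.09 = $111,831.31

Total interest = (PMT × n) - PV = $111,831.31


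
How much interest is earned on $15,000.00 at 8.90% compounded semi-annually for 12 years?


Compound interest earned = final amount − principal.
A = P(1 + r/n)^(nt) = $15,000.00 × (1 + 0.089/2)^(2 × 12) = $42,647.53
Interest = A − P = $42,647.53 − $15,000.00 = $27,647.53

Interest = A - P = $27,647.53


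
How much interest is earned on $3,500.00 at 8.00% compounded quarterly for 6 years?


Compound interest earned = final amount − principal.
A = P(1 + r/n)^(nt) = $3,500.00 × (1 + 0.08/4)^(4 × 6) = $5,629.53
Interest = A − P = $5,629.53 − $3,500.00 = $2,129.53

Interest = A - P = $2,129.53


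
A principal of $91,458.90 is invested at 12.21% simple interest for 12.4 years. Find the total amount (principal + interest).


Total amount formula: A = P(1 + rt) = P + P·r·t
Interest: I = P × r × t = $91,458.90 × 0.1221 × 12.4 = $138,472.43
A = P + I = $91,458.90 + $138,472.43 = $229,931.33

A = P + I = P(1 + rt) = $229,931.33


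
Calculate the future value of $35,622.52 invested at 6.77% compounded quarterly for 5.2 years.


Compound interest formula: A = P(1 + r/n)^(nt)
A = $35,622.52 × (1 + 0.0677/4)^(4 × 5.2)
Growth factor: (1 + 0.0677/4)^20.8 = 1.4177825
A = $35,622.52 × 1.4177825
A = $50,504.99

A = P(1 + r/n)^(nt) = $50,504.99


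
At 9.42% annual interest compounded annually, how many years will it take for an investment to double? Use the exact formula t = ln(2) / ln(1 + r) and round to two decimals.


Doubling condition: (1 + r)^t = 2
Take ln of both sides: t × ln(1 + r) = ln(2)
t = ln(2) / ln(1 + r)
t = 0.693147 / 0.090024
t = 7.70

t = ln(2) / ln(1 + r) = 7.70 years


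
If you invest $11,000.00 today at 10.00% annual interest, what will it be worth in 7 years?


Future value formula: FV = PV × (1 + r)^t
FV = $11,000.00 × (1 + 0.1)^7
FV = $11,000.00 × 1.948717
FV = $21,435.89

FV = PV × (1 + r)^t = $21,435.89


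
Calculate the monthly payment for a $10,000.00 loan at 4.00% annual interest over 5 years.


Loan payment formula: PMT = PV × r / (1 − (1 + r)^(−n))
Monthly rate r = 0.04/12 ≈ 0.00333333, n = 60 months
Denominator: 1 − (1 + 0.04/12)^(−60) = 0.180997
PMT = $10,000.00 × (0.04/12) / 0.180997
PMT = $184.17 per month

PMT = PV × r / (1-(1+r)^(-n)) = $184.17/month


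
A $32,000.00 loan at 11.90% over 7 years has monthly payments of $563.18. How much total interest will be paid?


Total paid over the life of the loan = PMT × n.
Total paid = $563.18 × 84 = $47,307.12
Total interest = total paid − principal = $47,307.12 − $32,000.00 = $15,307.12

Total interest = (PMT × n) - PV = $15,307.12


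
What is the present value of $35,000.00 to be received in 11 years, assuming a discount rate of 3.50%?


Present value formula: PV = FV / (1 + r)^t
PV = $35,000.00 / (1 + 0.035)^11
PV = $35,000.00 / 1.459970
PV = $23,973.10

PV = FV / (1 + r)^t = $23,973.10


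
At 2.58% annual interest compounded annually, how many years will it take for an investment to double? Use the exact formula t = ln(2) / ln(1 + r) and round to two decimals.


Doubling condition: (1 + r)^t = 2
Take ln of both sides: t × ln(1 + r) = ln(2)
t = ln(2) / ln(1 + r)
t = 0.693147 / 0.025473
t = 27.21

t = ln(2) / ln(1 + r) = 27.21 years


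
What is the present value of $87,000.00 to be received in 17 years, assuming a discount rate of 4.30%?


Present value formula: PV = FV / (1 + r)^t
PV = $87,000.00 / (1 + 0.043)^17
PV = $87,000.00 / 2.045659
PV = $42,529.08

PV = FV / (1 + r)^t = $42,529.08


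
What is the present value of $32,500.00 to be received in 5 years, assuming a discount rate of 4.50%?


Present value formula: PV = FV / (1 + r)^t
PV = $32,500.00 / (1 + 0.045)^5
PV = $32,500.00 / 1.246182
PV = $26,079.66

PV = FV / (1 + r)^t = $26,079.66


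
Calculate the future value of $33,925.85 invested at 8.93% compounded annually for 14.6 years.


Compound interest formula: A = P(1 + r/n)^(nt)
A = $33,925.85 × (1 + 0.0893/1)^(1 × 14.6)
Growth factor: (1 + 0.0893/1)^14.6 = 3.486210
A = $33,925.85 × 3.486210
A = $118,272.64

A = P(1 + r/n)^(nt) = $118,272.64


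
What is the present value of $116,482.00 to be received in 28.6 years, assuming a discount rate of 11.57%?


Present value formula: PV = FV / (1 + r)^t
PV = $116,482.00 / (1 + 0.1157)^28.6
PV = $116,482.00 / 22.901113
PV = $5,086.30

PV = FV / (1 + r)^t = $5,086.30


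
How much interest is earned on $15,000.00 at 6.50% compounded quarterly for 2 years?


Compound interest earned = final amount − principal.
A = P(1 + r/n)^(nt) = $15,000.00 × (1 + 0.065/4)^(4 × 2) = $17,064.58
Interest = A − P = $17,064.58 − $15,000.00 = $2,064.58

Interest = A - P = $2,064.58


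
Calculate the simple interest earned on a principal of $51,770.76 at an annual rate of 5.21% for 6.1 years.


Simple interest formula: I = P × r × t
I = $51,770.76 × 0.0521 × 6.1
I = $16,453.27

I = P × r × t = $16,453.27


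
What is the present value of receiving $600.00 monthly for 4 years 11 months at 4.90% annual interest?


Present value of an ordinary annuity: PV = PMT × (1 − (1 + r)^(−n)) / r
Monthly rate r = 0.049/12 ≈ 0.00408333, n = 59
PV = $600.00 × (1 − (1 + 0.049/12)^(−59)) / (0.049/12)
PV = $600.00 × 52.3364751
PV = $31,401.89

PV = PMT × (1-(1+r)^(-n))/r = $31,401.89


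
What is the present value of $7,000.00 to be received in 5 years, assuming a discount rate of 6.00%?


Present value formula: PV = FV / (1 + r)^t
PV = $7,000.00 / (1 + 0.06)^5
PV = $7,000.00 / 1.338226
PV = $5,230.81

PV = FV / (1 + r)^t = $5,230.81


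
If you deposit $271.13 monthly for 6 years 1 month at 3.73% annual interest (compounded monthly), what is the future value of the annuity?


Future value of an ordinary annuity: FV = PMT × ((1 + r)^n − 1) / r
Monthly rate r = 0.0373/12 ≈ 0.00310833, n = 73
FV = $271.13 × ((1 + 0.0373/12)^73 − 1) / (0.0373/12)
FV = $271.13 × 81.803762
FV = $22,179.45

FV = PMT × ((1+r)^n - 1)/r = $22,179.45


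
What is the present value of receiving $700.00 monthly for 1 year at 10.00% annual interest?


Present value of an ordinary annuity: PV = PMT × (1 − (1 + r)^(−n)) / r
Monthly rate r = 0.1/12 ≈ 0.00833333, n = 12
PV = $700.00 × (1 − (1 + 0.1/12)^(−12)) / (0.1/12)
PV = $700.00 × 11.374508
PV = $7,962.16

PV = PMT × (1-(1+r)^(-n))/r = $7,962.16


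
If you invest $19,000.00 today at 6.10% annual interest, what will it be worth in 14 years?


Future value formula: FV = PV × (1 + r)^t
FV = $19,000.00 × (1 + 0.061)^14
FV = $19,000.00 × 2.290949
FV = $43,528.03

FV = PV × (1 + r)^t = $43,528.03


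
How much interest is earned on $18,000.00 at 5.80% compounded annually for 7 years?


Compound interest earned = final amount − principal.
A = P(1 + r/n)^(nt) = $18,000.00 × (1 + 0.058/1)^(1 × 7) = $26,709.89
Interest = A − P = $26,709.89 − $18,000.00 = $8,709.89

Interest = A - P = $8,709.89


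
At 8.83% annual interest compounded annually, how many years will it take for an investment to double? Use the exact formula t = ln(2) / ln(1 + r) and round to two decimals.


Doubling condition: (1 + r)^t = 2
Take ln of both sides: t × ln(1 + r) = ln(2)
t = ln(2) / ln(1 + r)
t = 0.693147 / 0.084617
t = 8.19

t = ln(2) / ln(1 + r) = 8.19 years


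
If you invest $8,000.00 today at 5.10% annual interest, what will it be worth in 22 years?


Future value formula: FV = PV × (1 + r)^t
FV = $8,000.00 × (1 + 0.051)^22
FV = $8,000.00 × 2.987169
FV = $23,897.35

FV = PV × (1 + r)^t = $23,897.35


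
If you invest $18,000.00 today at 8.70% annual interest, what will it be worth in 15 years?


Future value formula: FV = PV × (1 + r)^t
FV = $18,000.00 × (1 + 0.087)^15
FV = $18,000.00 × 3.494968
FV = $62,909.42

FV = PV × (1 + r)^t = $62,909.42


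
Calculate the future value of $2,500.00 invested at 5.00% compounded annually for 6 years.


Compound interest formula: A = P(1 + r/n)^(nt)
A = $2,500.00 × (1 + 0.05/1)^(1 × 6)
Growth factor: (1 + 0.05/1)^6 = 1.340096
A = $2,500.00 × 1.340096
A = $3,350.24

A = P(1 + r/n)^(nt) = $3,350.24


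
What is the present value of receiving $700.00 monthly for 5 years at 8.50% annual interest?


Present value of an ordinary annuity: PV = PMT × (1 − (1 + r)^(−n)) / r
Monthly rate r = 0.085/12 ≈ 0.00708333, n = 60
PV = $700.00 × (1 − (1 + 0.085/12)^(−60)) / (0.085/12)
PV = $700.00 × 48.741183
PV = $34,118.83

PV = PMT × (1-(1+r)^(-n))/r = $34,118.83


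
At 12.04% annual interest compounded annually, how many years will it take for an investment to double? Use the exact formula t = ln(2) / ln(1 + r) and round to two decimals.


Doubling condition: (1 + r)^t = 2
Take ln of both sides: t × ln(1 + r) = ln(2)
t = ln(2) / ln(1 + r)
t = 0.693147 / 0.113686
t = 6.10

t = ln(2) / ln(1 + r) = 6.10 years


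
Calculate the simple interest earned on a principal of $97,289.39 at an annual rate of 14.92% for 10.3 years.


Simple interest formula: I = P × r × t
I = $97,289.39 × 0.1492 × 10.3
I = $149,510.44

I = P × r × t = $149,510.44


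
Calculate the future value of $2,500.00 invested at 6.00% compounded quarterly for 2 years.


Compound interest formula: A = P(1 + r/n)^(nt)
A = $2,500.00 × (1 + 0.06/4)^(4 × 2)
Growth factor: (1 + 0.06/4)^8 = 1.126493
A = $2,500.00 × 1.126493
A = $2,816.23

A = P(1 + r/n)^(nt) = $2,816.23


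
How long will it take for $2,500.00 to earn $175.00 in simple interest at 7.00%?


Rearrange the simple interest formula for t:
I = P × r × t  ⇒  t = I / (P × r)
t = $175.00 / ($2,500.00 × 0.07)
t = 1

t = I/(P×r) = 1 year


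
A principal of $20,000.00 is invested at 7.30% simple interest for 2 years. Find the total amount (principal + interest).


Total amount formula: A = P(1 + rt) = P + P·r·t
Interest: I = P × r × t = $20,000.00 × 0.073 × 2 = $2,920.00
A = P + I = $20,000.00 + $2,920.00 = $22,920.00

A = P + I = P(1 + rt) = $22,920.00


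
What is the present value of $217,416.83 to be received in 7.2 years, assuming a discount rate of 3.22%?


Present value formula: PV = FV / (1 + r)^t
PV = $217,416.83 / (1 + 0.0322)^7.2
PV = $217,416.83 / 1.2563185
PV = $173,058.69

PV = FV / (1 + r)^t = $173,058.69


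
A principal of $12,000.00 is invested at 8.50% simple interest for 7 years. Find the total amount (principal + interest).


Total amount formula: A = P(1 + rt) = P + P·r·t
Interest: I = P × r × t = $12,000.00 × 0.085 × 7 = $7,140.00
A = P + I = $12,000.00 + $7,140.00 = $19,140.00

A = P + I = P(1 + rt) = $19,140.00


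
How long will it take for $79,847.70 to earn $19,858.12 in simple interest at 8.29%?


Rearrange the simple interest formula for t:
I = P × r × t  ⇒  t = I / (P × r)
t = $19,858.12 / ($79,847.70 × 0.0829)
t = 3

t = I/(P×r) = 3 years


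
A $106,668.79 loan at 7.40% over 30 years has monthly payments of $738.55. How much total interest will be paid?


Total paid over the life of the loan = PMT × n.
Total paid = $738.55 × 360 = $265,878.00
Total interest = total paid − principal = $265,878.00 − $106,668.79 = $159,209.21

Total interest = (PMT × n) - PV = $159,209.21


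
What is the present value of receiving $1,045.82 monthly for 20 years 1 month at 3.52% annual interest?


Present value of an ordinary annuity: PV = PMT × (1 − (1 + r)^(−n)) / r
Monthly rate r = 0.0352/12 ≈ 0.00293333, n = 241
PV = $1,045.82 × (1 − (1 + 0.0352/12)^(−241)) / (0.0352/12)
PV = $1,045.82 × 172.614270
PV = $180,523.46

PV = PMT × (1-(1+r)^(-n))/r = $180,523.46


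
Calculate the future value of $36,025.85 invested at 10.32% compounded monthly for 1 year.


Compound interest formula: A = P(1 + r/n)^(nt)
A = $36,025.85 × (1 + 0.1032/12)^(12 × 1)
Growth factor: (1 + 0.1032/12)^12 = 1.108224
A = $36,025.85 × 1.108224
A = $39,924.71

A = P(1 + r/n)^(nt) = $39,924.71


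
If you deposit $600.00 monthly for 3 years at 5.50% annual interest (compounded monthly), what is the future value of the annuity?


Future value of an ordinary annuity: FV = PMT × ((1 + r)^n − 1) / r
Monthly rate r = 0.055/12 ≈ 0.00458333, n = 36
FV = $600.00 × ((1 + 0.055/12)^36 − 1) / (0.055/12)
FV = $600.00 × 39.043331
FV = $23,426.00

FV = PMT × ((1+r)^n - 1)/r = $23,426.00


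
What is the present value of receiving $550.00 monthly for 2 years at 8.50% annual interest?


Present value of an ordinary annuity: PV = PMT × (1 − (1 + r)^(−n)) / r
Monthly rate r = 0.085/12 ≈ 0.00708333, n = 24
PV = $550.00 × (1 − (1 + 0.085/12)^(−24)) / (0.085/12)
PV = $550.00 × 21.999453
PV = $12,099.70

PV = PMT × (1-(1+r)^(-n))/r = $12,099.70


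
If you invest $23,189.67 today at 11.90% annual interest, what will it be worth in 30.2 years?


Future value formula: FV = PV × (1 + r)^t
FV = $23,189.67 × (1 + 0.119)^30.2
FV = $23,189.67 × 29.831055
FV = $691,772.32

FV = PV × (1 + r)^t = $691,772.32


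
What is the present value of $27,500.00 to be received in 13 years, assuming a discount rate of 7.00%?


Present value formula: PV = FV / (1 + r)^t
PV = $27,500.00 / (1 + 0.07)^13
PV = $27,500.00 / 2.409845
PV = $11,411.52

PV = FV / (1 + r)^t = $11,411.52


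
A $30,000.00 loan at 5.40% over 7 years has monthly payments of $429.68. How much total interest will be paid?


Total paid over the life of the loan = PMT × n.
Total paid = $429.68 × 84 = $36,093.12
Total interest = total paid − principal = $36,093.12 − $30,000.00 = $6,093.12

Total interest = (PMT × n) - PV = $6,093.12


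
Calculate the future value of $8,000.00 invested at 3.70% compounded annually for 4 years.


Compound interest formula: A = P(1 + r/n)^(nt)
A = $8,000.00 × (1 + 0.037/1)^(1 × 4)
Growth factor: (1 + 0.037/1)^4 = 1.1564185
A = $8,000.00 × 1.1564185
A = $9,251.35

A = P(1 + r/n)^(nt) = $9,251.35


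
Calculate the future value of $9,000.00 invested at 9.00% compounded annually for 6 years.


Compound interest formula: A = P(1 + r/n)^(nt)
A = $9,000.00 × (1 + 0.09/1)^(1 × 6)
Growth factor: (1 + 0.09/1)^6 = 1.677100
A = $9,000.00 × 1.677100
A = $15,093.90

A = P(1 + r/n)^(nt) = $15,093.90


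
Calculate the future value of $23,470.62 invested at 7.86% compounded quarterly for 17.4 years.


Compound interest formula: A = P(1 + r/n)^(nt)
A = $23,470.62 × (1 + 0.0786/4)^(4 × 17.4)
Growth factor: (1 + 0.0786/4)^69.6 = 3.874344
A = $23,470.62 × 3.874344
A = $90,933.26

A = P(1 + r/n)^(nt) = $90,933.26


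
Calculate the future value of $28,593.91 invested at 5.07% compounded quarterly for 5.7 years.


Compound interest formula: A = P(1 + r/n)^(nt)
A = $28,593.91 × (1 + 0.0507/4)^(4 × 5.7)
Growth factor: (1 + 0.0507/4)^22.8 = 1.3326559
A = $28,593.91 × 1.3326559
A = $38,105.84

A = P(1 + r/n)^(nt) = $38,105.84


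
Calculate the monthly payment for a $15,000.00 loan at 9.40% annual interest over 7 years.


Loan payment formula: PMT = PV × r / (1 − (1 + r)^(−n))
Monthly rate r = 0.094/12 ≈ 0.00783333, n = 84 months
Denominator: 1 − (1 + 0.094/12)^(−84) = 0.480784
PMT = $15,000.00 × (0.094/12) / 0.480784
PMT = $244.39 per month

PMT = PV × r / (1-(1+r)^(-n)) = $244.39/month


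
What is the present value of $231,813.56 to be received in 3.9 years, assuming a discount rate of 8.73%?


Present value formula: PV = FV / (1 + r)^t
PV = $231,813.56 / (1 + 0.0873)^3.9
PV = $231,813.56 / 1.385998
PV = $167,253.89

PV = FV / (1 + r)^t = $167,253.89


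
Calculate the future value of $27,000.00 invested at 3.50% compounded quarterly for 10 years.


Compound interest formula: A = P(1 + r/n)^(nt)
A = $27,000.00 × (1 + 0.035/4)^(4 × 10)
Growth factor: (1 + 0.035/4)^40 = 1.416909
A = $27,000.00 × 1.416909
A = $38,256.54

A = P(1 + r/n)^(nt) = $38,256.54


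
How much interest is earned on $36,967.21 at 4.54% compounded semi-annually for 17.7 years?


Compound interest earned = final amount − principal.
A = P(1 + r/n)^(nt) = $36,967.21 × (1 + 0.0454/2)^(2 × 17.7) = $81,828.57
Interest = A − P = $81,828.57 − $36,967.21 = $44,861.36

Interest = A - P = $44,861.36


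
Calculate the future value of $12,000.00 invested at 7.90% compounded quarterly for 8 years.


Compound interest formula: A = P(1 + r/n)^(nt)
A = $12,000.00 × (1 + 0.079/4)^(4 × 8)
Growth factor: (1 + 0.079/4)^32 = 1.869816
A = $12,000.00 × 1.869816
A = $22,437.79

A = P(1 + r/n)^(nt) = $22,437.79


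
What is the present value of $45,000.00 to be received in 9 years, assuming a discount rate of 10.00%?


Present value formula: PV = FV / (1 + r)^t
PV = $45,000.00 / (1 + 0.1)^9
PV = $45,000.00 / 2.357948
PV = $19,084.39

PV = FV / (1 + r)^t = $19,084.39


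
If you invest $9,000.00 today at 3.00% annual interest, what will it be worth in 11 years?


Future value formula: FV = PV × (1 + r)^t
FV = $9,000.00 × (1 + 0.03)^11
FV = $9,000.00 × 1.38423387
FV = $12,458.10

FV = PV × (1 + r)^t = $12,458.10


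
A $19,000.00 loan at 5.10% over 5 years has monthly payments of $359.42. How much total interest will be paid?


Total paid over the life of the loan = PMT × n.
Total paid = $359.42 × 60 = $21,565.20
Total interest = total paid − principal = $21,565.20 − $19,000.00 = $2,565.20

Total interest = (PMT × n) - PV = $2,565.20


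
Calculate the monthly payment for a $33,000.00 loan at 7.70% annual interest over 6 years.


Loan payment formula: PMT = PV × r / (1 − (1 + r)^(−n))
Monthly rate r = 0.077/12 ≈ 0.00641667, n = 72 months
Denominator: 1 − (1 + 0.077/12)^(−72) = 0.369047
PMT = $33,000.00 × (0.077/12) / 0.369047
PMT = $573.78 per month

PMT = PV × r / (1-(1+r)^(-n)) = $573.78/month


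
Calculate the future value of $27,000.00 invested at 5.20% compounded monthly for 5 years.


Compound interest formula: A = P(1 + r/n)^(nt)
A = $27,000.00 × (1 + 0.052/12)^(12 × 5)
Growth factor: (1 + 0.052/12)^60 = 1.296202
A = $27,000.00 × 1.296202
A = $34,997.45

A = P(1 + r/n)^(nt) = $34,997.45


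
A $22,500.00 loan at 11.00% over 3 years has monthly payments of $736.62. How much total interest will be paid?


Total paid over the life of the loan = PMT × n.
Total paid = $736.62 × 36 = $26,518.32
Total interest = total paid − principal = $26,518.32 − $22,500.00 = $4,018.32

Total interest = (PMT × n) - PV = $4,018.32


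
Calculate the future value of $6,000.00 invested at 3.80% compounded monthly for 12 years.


Compound interest formula: A = P(1 + r/n)^(nt)
A = $6,000.00 × (1 + 0.038/12)^(12 × 12)
Growth factor: (1 + 0.038/12)^144 = 1.576614
A = $6,000.00 × 1.576614
A = $9,459.68

A = P(1 + r/n)^(nt) = $9,459.68


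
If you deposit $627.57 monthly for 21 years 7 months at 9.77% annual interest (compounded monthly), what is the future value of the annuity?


Future value of an ordinary annuity: FV = PMT × ((1 + r)^n − 1) / r
Monthly rate r = 0.0977/12 ≈ 0.00814167, n = 259
FV = $627.57 × ((1 + 0.0977/12)^259 − 1) / (0.0977/12)
FV = $627.57 × 880.338955
FV = $552,474.32

FV = PMT × ((1+r)^n - 1)/r = $552,474.32


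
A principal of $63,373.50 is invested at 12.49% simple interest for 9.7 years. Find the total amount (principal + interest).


Total amount formula: A = P(1 + rt) = P + P·r·t
Interest: I = P × r × t = $63,373.50 × 0.1249 × 9.7 = $76,778.90
A = P + I = $63,373.50 + $76,778.90 = $140,152.40

A = P + I = P(1 + rt) = $140,152.40


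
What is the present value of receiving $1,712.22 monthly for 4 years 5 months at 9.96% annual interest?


Present value of an ordinary annuity: PV = PMT × (1 − (1 + r)^(−n)) / r
Monthly rate r = 0.0996/12 = 0.0083, n = 53
PV = $1,712.22 × (1 − (1 + 0.0996/12)^(−53)) / (0.0996/12)
PV = $1,712.22 × 42.738399
PV = $73,177.54

PV = PMT × (1-(1+r)^(-n))/r = $73,177.54


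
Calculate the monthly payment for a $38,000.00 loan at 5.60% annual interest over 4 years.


Loan payment formula: PMT = PV × r / (1 − (1 + r)^(−n))
Monthly rate r = 0.056/12 ≈ 0.00466667, n = 48 months
Denominator: 1 − (1 + 0.056/12)^(−48) = 0.200268
PMT = $38,000.00 × (0.056/12) / 0.200268
PMT = $885.48 per month

PMT = PV × r / (1-(1+r)^(-n)) = $885.48/month


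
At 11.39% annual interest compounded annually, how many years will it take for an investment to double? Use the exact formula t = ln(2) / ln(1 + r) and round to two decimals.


Doubling condition: (1 + r)^t = 2
Take ln of both sides: t × ln(1 + r) = ln(2)
t = ln(2) / ln(1 + r)
t = 0.693147 / 0.107867
t = 6.43

t = ln(2) / ln(1 + r) = 6.43 years


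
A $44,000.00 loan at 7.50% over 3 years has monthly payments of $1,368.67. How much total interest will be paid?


Total paid over the life of the loan = PMT × n.
Total paid = $1,368.67 × 36 = $49,272.12
Total interest = total paid − principal = $49,272.12 − $44,000.00 = $5,272.12

Total interest = (PMT × n) - PV = $5,272.12


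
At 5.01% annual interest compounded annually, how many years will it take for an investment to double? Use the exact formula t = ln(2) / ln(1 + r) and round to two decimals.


Doubling condition: (1 + r)^t = 2
Take ln of both sides: t × ln(1 + r) = ln(2)
t = ln(2) / ln(1 + r)
t = 0.693147 / 0.048885
t = 14.18

t = ln(2) / ln(1 + r) = 14.18 years


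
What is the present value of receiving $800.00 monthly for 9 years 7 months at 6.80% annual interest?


Present value of an ordinary annuity: PV = PMT × (1 − (1 + r)^(−n)) / r
Monthly rate r = 0.068/12 ≈ 0.00566667, n = 115
PV = $800.00 × (1 − (1 + 0.068/12)^(−115)) / (0.068/12)
PV = $800.00 × 84.328944
PV = $67,463.16

PV = PMT × (1-(1+r)^(-n))/r = $67,463.16


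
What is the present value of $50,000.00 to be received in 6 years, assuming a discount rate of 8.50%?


Present value formula: PV = FV / (1 + r)^t
PV = $50,000.00 / (1 + 0.085)^6
PV = $50,000.00 / 1.631468
PV = $30,647.25

PV = FV / (1 + r)^t = $30,647.25


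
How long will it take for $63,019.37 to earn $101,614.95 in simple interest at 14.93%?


Rearrange the simple interest formula for t:
I = P × r × t  ⇒  t = I / (P × r)
t = $101,614.95 / ($63,019.37 × 0.1493)
t = 10.8

t = I/(P×r) = 10.8 years


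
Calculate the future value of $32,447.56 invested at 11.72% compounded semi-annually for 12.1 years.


Compound interest formula: A = P(1 + r/n)^(nt)
A = $32,447.56 × (1 + 0.1172/2)^(2 × 12.1)
Growth factor: (1 + 0.1172/2)^24.2 = 3.9674524
A = $32,447.56 × 3.9674524
A = $128,734.15

A = P(1 + r/n)^(nt) = $128,734.15


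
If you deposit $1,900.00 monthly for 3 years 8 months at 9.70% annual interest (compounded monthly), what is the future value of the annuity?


Future value of an ordinary annuity: FV = PMT × ((1 + r)^n − 1) / r
Monthly rate r = 0.097/12 ≈ 0.00808333, n = 44
FV = $1,900.00 × ((1 + 0.097/12)^44 − 1) / (0.097/12)
FV = $1,900.00 × 52.588790
FV = $99,918.70

FV = PMT × ((1+r)^n - 1)/r = $99,918.70


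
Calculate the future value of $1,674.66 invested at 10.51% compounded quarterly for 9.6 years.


Compound interest formula: A = P(1 + r/n)^(nt)
A = $1,674.66 × (1 + 0.1051/4)^(4 × 9.6)
Growth factor: (1 + 0.1051/4)^38.4 = 2.707248
A = $1,674.66 × 2.707248
A = $4,533.72

A = P(1 + r/n)^(nt) = $4,533.72


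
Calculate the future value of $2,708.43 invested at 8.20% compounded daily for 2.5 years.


Compound interest formula: A = P(1 + r/n)^(nt)
A = $2,708.43 × (1 + 0.082/365)^(365 × 2.5)
Growth factor: (1 + 0.082/365)^912.5 = 1.227497
A = $2,708.43 × 1.227497
A = $3,324.59

A = P(1 + r/n)^(nt) = $3,324.59


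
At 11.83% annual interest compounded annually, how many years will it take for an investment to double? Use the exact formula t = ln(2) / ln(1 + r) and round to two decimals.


Doubling condition: (1 + r)^t = 2
Take ln of both sides: t × ln(1 + r) = ln(2)
t = ln(2) / ln(1 + r)
t = 0.693147 / 0.111810
t = 6.20

t = ln(2) / ln(1 + r) = 6.20 years


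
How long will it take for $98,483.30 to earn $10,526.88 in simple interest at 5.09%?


Rearrange the simple interest formula for t:
I = P × r × t  ⇒  t = I / (P × r)
t = $10,526.88 / ($98,483.30 × 0.0509)
t = 2.1

t = I/(P×r) = 2.1 years


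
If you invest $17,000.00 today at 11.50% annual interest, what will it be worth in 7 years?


Future value formula: FV = PV × (1 + r)^t
FV = $17,000.00 × (1 + 0.115)^7
FV = $17,000.00 × 2.142516
FV = $36,422.77

FV = PV × (1 + r)^t = $36,422.77


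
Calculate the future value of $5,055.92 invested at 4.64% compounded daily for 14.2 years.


Compound interest formula: A = P(1 + r/n)^(nt)
A = $5,055.92 × (1 + 0.0464/365)^(365 × 14.2)
Growth factor: (1 + 0.0464/365)^5183 = 1.932546
A = $5,055.92 × 1.932546
A = $9,770.80

A = P(1 + r/n)^(nt) = $9,770.80


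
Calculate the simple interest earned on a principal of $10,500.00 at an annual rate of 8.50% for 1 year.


Simple interest formula: I = P × r × t
I = $10,500.00 × 0.085 × 1
I = $892.50

I = P × r × t = $892.50


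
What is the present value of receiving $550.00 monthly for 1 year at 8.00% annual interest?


Present value of an ordinary annuity: PV = PMT × (1 − (1 + r)^(−n)) / r
Monthly rate r = 0.08/12 ≈ 0.00666667, n = 12
PV = $550.00 × (1 − (1 + 0.08/12)^(−12)) / (0.08/12)
PV = $550.00 × 11.495782
PV = $6,322.68

PV = PMT × (1-(1+r)^(-n))/r = $6,322.68


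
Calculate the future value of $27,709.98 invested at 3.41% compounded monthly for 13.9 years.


Compound interest formula: A = P(1 + r/n)^(nt)
A = $27,709.98 × (1 + 0.0341/12)^(12 × 13.9)
Growth factor: (1 + 0.0341/12)^166.8 = 1.6053115
A = $27,709.98 × 1.6053115
A = $44,483.15

A = P(1 + r/n)^(nt) = $44,483.15


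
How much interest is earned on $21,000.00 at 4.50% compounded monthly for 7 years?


Compound interest earned = final amount − principal.
A = P(1 + r/n)^(nt) = $21,000.00 × (1 + 0.045/12)^(12 × 7) = $28,758.50
Interest = A − P = $28,758.50 − $21,000.00 = $7,758.50

Interest = A - P = $7,758.50


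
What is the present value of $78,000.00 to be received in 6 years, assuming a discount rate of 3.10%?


Present value formula: PV = FV / (1 + r)^t
PV = $78,000.00 / (1 + 0.031)^6
PV = $78,000.00 / 1.201025
PV = $64,944.53

PV = FV / (1 + r)^t = $64,944.53


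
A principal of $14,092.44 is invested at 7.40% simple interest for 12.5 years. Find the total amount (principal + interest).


Total amount formula: A = P(1 + rt) = P + P·r·t
Interest: I = P × r × t = $14,092.44 × 0.074 × 12.5 = $13,035.51
A = P + I = $14,092.44 + $13,035.51 = $27,127.95

A = P + I = P(1 + rt) = $27,127.95


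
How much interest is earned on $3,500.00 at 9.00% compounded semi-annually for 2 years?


Compound interest earned = final amount − principal.
A = P(1 + r/n)^(nt) = $3,500.00 × (1 + 0.09/2)^(2 × 2) = $4,173.82
Interest = A − P = $4,173.82 − $3,500.00 = $673.82

Interest = A - P = $673.82


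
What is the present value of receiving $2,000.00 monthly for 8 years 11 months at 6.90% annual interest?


Present value of an ordinary annuity: PV = PMT × (1 − (1 + r)^(−n)) / r
Monthly rate r = 0.069/12 = 0.00575, n = 107
PV = $2,000.00 × (1 − (1 + 0.069/12)^(−107)) / (0.069/12)
PV = $2,000.00 × 79.746259
PV = $159,492.52

PV = PMT × (1-(1+r)^(-n))/r = $159,492.52
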